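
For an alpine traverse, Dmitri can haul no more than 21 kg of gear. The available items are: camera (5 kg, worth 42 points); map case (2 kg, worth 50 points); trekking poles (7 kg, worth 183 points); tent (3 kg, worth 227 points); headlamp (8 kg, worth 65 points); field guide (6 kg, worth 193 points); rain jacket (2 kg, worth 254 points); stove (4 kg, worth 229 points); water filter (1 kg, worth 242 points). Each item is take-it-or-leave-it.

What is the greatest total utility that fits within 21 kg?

1195

Ranking by ratio (utility/kg): water filter 242.00, rain jacket 127.00, tent 75.67.
Taking map case + tent + field guide + rain jacket + stove + water filter: 18 kg used, 1195 in utility.
No other feasible combination exceeds 1195.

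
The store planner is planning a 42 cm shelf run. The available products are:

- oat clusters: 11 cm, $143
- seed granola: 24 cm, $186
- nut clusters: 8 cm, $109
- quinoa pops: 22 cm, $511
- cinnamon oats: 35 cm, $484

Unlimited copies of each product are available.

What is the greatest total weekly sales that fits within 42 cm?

763

Filling by ratio: 2×nut clusters + quinoa pops for 729, with 4 cm left unused.
Dropping nut clusters frees 8 cm; slotting in oat clusters (11 cm) lifts the total to 763 at 41 cm.
The spare 1 cm is too small for any remaining product, and no exchange beats 763.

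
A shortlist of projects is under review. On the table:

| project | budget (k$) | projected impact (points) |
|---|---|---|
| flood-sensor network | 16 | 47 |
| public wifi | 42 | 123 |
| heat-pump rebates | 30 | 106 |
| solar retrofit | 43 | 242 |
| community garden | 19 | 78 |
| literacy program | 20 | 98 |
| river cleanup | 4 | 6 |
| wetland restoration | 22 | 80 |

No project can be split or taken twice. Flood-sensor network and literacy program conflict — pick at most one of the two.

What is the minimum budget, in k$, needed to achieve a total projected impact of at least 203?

43

Need the lightest bundle worth ≥ 203.
solar retrofit: 242 projected impact at 43 k$.
No combination under 43 k$ hits 203.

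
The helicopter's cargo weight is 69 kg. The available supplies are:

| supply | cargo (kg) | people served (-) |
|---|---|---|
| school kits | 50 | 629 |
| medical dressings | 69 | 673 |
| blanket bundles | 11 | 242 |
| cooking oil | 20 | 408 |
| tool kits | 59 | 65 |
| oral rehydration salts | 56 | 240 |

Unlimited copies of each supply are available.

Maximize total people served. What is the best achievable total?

By people served per kg: blanket bundles 22.00, cooking oil 20.40, school kits 12.58 lead.
6×blanket bundles uses 66 of the 69 kg and totals 1452.
Nothing else within 69 kg beats 1452.

1452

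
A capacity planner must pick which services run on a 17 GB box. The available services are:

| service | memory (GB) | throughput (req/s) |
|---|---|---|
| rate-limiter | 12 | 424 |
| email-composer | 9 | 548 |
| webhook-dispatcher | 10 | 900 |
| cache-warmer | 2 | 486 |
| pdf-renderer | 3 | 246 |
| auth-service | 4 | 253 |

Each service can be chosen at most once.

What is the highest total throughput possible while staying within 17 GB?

Ranking by ratio (throughput/GB): cache-warmer 243.00, webhook-dispatcher 90.00, pdf-renderer 82.00.
Greedy by ratio would take webhook-dispatcher + cache-warmer + pdf-renderer: 15 GB used, total 1632.
Dropping pdf-renderer frees 3 GB; slotting in auth-service (4 GB) lifts the total to 1639 at 16 GB.
Next best is webhook-dispatcher + cache-warmer + pdf-renderer at 1632 (15 GB) — short by 7.

1639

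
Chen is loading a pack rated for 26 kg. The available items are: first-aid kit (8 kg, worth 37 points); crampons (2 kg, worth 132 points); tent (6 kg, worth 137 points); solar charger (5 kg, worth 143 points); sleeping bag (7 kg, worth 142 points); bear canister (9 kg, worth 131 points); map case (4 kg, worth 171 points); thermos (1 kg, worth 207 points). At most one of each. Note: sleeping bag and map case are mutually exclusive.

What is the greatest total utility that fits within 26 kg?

827

First-aid kit + crampons + tent + solar charger + map case + thermos uses 26 of the 26 kg and totals 827.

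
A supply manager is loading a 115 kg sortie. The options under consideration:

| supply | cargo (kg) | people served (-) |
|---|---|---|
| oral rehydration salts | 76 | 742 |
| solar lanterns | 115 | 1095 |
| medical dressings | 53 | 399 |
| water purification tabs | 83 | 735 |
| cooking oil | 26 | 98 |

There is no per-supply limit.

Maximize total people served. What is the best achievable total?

1095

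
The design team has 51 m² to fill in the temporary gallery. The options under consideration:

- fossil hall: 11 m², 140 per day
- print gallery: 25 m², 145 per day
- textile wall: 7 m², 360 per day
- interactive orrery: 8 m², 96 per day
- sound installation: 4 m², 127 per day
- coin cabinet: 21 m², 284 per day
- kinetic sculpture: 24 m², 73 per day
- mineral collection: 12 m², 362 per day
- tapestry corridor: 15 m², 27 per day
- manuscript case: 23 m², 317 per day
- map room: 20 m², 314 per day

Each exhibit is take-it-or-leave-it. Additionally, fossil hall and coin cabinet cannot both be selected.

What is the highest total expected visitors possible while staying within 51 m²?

Ranking by ratio (expected visitors/m²): textile wall 51.43, sound installation 31.75, mineral collection 30.17, map room 15.70.
Taking textile wall + interactive orrery + sound installation + mineral collection + map room: 51 m² used, 1259 in expected visitors.
No other feasible combination exceeds 1259.

1259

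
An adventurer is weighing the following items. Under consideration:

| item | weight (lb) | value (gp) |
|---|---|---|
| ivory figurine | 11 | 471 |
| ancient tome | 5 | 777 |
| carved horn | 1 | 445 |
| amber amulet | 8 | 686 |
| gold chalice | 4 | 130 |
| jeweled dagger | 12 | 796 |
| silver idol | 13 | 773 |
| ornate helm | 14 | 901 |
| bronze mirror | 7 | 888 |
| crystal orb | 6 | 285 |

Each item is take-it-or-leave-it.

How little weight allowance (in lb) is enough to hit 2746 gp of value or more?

21

Minimise lb subject to total value ≥ 2746.
ancient tome + carved horn + amber amulet + bronze mirror: 2796 value at 21 lb.
Below 21 lb the best achievable stays under 2746.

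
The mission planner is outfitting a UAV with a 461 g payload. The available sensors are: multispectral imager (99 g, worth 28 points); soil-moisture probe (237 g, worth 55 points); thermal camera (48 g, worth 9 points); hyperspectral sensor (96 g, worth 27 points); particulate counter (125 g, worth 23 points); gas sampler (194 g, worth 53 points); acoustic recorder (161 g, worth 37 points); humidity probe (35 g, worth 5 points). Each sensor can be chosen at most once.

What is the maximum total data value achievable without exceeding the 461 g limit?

A density-first pass picks multispectral imager + thermal camera + hyperspectral sensor + gas sampler — 117 at 437 g.
Dropping thermal camera and hyperspectral sensor frees 144 g; slotting in acoustic recorder (161 g) lifts the total to 118 at 454 g.
Every other selection either busts 461 g or fails to beat 118.

118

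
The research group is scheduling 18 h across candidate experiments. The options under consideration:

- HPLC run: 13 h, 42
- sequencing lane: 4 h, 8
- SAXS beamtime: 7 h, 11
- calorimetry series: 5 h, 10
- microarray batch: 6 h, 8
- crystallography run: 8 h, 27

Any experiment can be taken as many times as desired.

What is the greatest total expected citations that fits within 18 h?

The ratio ordering already packs tightly: 2×crystallography run, 16 h, 54.
Every other selection either busts 18 h or fails to beat 54.

54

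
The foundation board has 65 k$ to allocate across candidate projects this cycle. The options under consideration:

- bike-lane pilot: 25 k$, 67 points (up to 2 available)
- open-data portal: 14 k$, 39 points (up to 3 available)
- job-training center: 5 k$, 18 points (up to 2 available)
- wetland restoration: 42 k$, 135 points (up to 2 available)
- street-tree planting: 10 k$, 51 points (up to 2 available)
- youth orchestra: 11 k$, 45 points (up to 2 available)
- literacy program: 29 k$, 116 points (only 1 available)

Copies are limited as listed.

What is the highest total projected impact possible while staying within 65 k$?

281

Greedy by ratio would take 2×job-training center + 2×street-tree planting + 2×youth orchestra: 52 k$ used, total 228.
Replace job-training center and youth orchestra with literacy program: the trade gains 53 net, giving 281 at 65 k$.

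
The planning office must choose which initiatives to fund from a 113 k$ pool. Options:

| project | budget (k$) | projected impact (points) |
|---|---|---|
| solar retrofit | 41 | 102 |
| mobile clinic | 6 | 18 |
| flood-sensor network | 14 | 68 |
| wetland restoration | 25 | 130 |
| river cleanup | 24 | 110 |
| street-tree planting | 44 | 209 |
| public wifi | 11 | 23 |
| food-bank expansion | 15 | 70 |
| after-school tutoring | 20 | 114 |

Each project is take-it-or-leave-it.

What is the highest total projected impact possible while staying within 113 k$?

563

By projected impact per k$: after-school tutoring 5.70, wetland restoration 5.20, flood-sensor network 4.86 lead.
Filling by ratio: mobile clinic + flood-sensor network + wetland restoration + street-tree planting + after-school tutoring for 539, with 4 k$ left unused.
The 20 k$ tied up in mobile clinic and flood-sensor network is better spent on river cleanup — total rises to 563 (113 k$).
Next best is mobile clinic + wetland restoration + street-tree planting + food-bank expansion + after-school tutoring at 541 (110 k$) — short by 22.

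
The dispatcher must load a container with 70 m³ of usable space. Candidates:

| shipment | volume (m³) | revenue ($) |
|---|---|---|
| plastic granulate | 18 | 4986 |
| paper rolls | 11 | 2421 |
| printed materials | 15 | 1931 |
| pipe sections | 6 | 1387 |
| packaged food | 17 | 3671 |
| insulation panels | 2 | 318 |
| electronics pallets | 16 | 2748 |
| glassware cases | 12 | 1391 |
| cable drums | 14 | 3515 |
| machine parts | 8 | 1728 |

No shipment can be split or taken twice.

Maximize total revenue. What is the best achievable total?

16639

A density-first pass picks plastic granulate + paper rolls + pipe sections + insulation panels + cable drums + machine parts — 14355 at 59 m³.
Replace pipe sections with packaged food: the trade gains 2284 net, giving 16639 at 70 m³.
Nothing else within 70 m³ beats 16639.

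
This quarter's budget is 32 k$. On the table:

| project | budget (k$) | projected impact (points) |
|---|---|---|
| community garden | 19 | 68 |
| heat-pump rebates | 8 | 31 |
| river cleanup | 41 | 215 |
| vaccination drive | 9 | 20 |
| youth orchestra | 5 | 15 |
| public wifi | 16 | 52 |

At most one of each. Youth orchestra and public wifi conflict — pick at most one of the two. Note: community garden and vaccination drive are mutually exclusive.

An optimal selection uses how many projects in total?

Best achievable projected impact is 114.
community garden + heat-pump rebates + youth orchestra hits 114 at 32 k$.
All optima have 3 projects.

3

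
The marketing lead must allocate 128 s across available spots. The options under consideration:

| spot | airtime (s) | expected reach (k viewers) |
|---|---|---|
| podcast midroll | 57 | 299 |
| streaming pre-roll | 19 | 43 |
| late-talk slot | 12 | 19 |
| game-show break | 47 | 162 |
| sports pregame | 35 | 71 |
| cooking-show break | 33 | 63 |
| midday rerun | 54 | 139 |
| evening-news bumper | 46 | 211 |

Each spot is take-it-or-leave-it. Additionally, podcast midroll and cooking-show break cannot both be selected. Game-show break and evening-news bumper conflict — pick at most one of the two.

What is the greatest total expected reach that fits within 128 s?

553

Best packing: podcast midroll + streaming pre-roll + evening-news bumper — 122 s, 553 total.
Next best is podcast midroll + late-talk slot + evening-news bumper at 529 (115 s) — short by 24.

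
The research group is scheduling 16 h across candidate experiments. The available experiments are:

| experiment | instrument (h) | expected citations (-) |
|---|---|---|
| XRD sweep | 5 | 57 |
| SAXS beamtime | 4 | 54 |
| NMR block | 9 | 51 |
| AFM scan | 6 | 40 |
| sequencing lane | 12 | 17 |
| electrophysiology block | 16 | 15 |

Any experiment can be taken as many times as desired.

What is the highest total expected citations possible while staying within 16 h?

4×SAXS beamtime uses 16 of the 16 h and totals 216.

216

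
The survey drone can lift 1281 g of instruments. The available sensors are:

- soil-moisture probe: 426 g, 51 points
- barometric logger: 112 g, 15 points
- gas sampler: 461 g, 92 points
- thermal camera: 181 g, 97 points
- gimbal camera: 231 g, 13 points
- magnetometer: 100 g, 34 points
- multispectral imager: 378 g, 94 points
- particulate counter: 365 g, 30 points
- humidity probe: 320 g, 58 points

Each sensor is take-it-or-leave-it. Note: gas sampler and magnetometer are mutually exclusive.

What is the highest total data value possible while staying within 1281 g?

Barometric logger + gas sampler + thermal camera + multispectral imager uses 1132 of the 1281 g and totals 298.
Barometric logger + thermal camera + magnetometer + multispectral imager + humidity probe (1091 g) also reaches 298 — a tie, but nothing goes higher.

298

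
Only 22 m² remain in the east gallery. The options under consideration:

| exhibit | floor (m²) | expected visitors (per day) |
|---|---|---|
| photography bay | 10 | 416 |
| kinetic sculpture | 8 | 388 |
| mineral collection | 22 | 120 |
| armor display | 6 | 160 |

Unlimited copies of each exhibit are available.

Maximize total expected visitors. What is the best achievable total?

936

Ranking by ratio (expected visitors/m²): kinetic sculpture 48.50, photography bay 41.60, armor display 26.67, mineral collection 5.45.
Best packing: 2×kinetic sculpture + armor display — 22 m², 936 total.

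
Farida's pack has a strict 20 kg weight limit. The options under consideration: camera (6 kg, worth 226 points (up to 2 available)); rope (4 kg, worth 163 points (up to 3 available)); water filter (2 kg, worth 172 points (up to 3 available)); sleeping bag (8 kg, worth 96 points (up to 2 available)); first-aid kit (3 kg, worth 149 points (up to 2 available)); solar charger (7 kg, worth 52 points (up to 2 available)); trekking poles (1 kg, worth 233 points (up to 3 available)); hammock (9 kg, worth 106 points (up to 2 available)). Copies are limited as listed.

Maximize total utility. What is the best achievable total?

1690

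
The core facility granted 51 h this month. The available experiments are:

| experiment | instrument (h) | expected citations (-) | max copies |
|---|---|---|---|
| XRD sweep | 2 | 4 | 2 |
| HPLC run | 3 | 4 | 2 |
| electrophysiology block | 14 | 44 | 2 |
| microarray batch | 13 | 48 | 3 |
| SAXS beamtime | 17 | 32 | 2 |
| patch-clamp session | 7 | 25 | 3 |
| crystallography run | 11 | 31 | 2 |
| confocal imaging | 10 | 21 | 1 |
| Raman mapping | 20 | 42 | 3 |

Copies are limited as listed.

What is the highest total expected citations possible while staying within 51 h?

179

Taking the top-ratio experiments first gives 2×XRD sweep + 3×microarray batch + patch-clamp session for 177 (50 h).
Dropping microarray batch frees 13 h; slotting in 2×patch-clamp session (14 h) lifts the total to 179 at 51 h.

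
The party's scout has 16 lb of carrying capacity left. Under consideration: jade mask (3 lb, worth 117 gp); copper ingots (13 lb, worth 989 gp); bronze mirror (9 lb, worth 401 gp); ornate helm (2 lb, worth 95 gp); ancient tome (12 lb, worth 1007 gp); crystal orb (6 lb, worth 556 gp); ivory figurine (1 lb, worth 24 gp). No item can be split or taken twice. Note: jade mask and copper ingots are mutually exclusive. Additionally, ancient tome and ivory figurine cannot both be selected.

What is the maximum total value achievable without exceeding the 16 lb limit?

Taking the top-ratio items first gives jade mask + ornate helm + crystal orb + ivory figurine for 792 (12 lb).
Dropping ornate helm and crystal orb and ivory figurine frees 9 lb; slotting in ancient tome (12 lb) lifts the total to 1124 at 15 lb.
Runner-up copper ingots + ornate helm + ivory figurine tops out at 1108.

1124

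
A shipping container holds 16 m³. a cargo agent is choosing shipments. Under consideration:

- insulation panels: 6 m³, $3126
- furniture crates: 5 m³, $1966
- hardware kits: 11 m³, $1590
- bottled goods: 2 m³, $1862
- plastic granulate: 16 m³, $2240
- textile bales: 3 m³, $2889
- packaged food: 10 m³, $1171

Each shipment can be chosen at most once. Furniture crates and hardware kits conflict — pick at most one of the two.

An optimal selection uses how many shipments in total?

4

The maximum revenue within 16 m³ is 9843.
insulation panels + furniture crates + bottled goods + textile bales hits 9843 at 16 m³.
Every optimal selection uses 4 shipments.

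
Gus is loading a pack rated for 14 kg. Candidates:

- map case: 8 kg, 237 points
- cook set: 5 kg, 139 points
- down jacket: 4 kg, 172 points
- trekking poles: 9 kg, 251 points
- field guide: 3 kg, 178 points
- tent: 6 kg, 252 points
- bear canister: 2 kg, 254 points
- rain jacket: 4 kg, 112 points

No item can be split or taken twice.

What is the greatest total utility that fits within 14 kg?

Density check — bear canister 127.00, field guide 59.33, down jacket 43.00 are the best per kg.
Greedy by ratio would take down jacket + field guide + bear canister + rain jacket: 13 kg used, total 716.
Dropping rain jacket frees 4 kg; slotting in cook set (5 kg) lifts the total to 743 at 14 kg.

743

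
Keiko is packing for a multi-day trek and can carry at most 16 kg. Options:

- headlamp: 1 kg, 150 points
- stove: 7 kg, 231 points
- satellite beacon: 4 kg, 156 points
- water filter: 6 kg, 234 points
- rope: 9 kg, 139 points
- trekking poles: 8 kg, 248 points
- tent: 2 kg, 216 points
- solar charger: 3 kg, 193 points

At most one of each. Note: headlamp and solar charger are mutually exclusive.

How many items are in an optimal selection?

4

The maximum utility within 16 kg is 831.
headlamp + stove + water filter + tent hits 831 at 16 kg.
Every optimal selection uses 4 items.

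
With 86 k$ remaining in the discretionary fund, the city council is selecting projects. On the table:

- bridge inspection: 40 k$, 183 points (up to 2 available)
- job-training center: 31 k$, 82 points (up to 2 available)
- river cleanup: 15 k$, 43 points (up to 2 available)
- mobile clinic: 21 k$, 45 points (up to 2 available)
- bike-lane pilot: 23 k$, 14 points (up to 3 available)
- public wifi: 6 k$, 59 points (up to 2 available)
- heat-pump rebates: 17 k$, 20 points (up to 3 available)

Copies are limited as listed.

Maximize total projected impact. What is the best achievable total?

Density check — public wifi 9.83, bridge inspection 4.58, river cleanup 2.87 are the best per k$.
Greedy by ratio would take bridge inspection + 2×river cleanup + 2×public wifi: 82 k$ used, total 387.
The 36 k$ tied up in 2×river cleanup and public wifi is better spent on bridge inspection — total rises to 425 (86 k$).

425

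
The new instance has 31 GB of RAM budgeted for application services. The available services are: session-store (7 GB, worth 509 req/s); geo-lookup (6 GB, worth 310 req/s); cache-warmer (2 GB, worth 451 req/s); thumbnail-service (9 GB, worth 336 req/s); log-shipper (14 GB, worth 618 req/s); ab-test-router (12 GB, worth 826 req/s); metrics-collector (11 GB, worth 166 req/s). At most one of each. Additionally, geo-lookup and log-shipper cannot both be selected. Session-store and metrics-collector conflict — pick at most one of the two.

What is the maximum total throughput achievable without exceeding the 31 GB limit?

Filling by ratio: session-store + geo-lookup + cache-warmer + ab-test-router for 2096, with 4 GB left unused.
The 6 GB tied up in geo-lookup is better spent on thumbnail-service — total rises to 2122 (30 GB).
The closest alternative, session-store + geo-lookup + cache-warmer + ab-test-router, reaches only 2096.

2122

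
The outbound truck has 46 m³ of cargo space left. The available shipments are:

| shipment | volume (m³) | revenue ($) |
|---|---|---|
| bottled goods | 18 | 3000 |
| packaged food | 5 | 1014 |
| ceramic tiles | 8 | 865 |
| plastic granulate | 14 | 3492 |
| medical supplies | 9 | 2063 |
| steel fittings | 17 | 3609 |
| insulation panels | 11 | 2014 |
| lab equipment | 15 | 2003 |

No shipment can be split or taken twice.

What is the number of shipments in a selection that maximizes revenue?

4

Optimal total is 10178.
packaged food + plastic granulate + medical supplies + steel fittings hits 10178 at 45 m³.
All optima have 4 shipments.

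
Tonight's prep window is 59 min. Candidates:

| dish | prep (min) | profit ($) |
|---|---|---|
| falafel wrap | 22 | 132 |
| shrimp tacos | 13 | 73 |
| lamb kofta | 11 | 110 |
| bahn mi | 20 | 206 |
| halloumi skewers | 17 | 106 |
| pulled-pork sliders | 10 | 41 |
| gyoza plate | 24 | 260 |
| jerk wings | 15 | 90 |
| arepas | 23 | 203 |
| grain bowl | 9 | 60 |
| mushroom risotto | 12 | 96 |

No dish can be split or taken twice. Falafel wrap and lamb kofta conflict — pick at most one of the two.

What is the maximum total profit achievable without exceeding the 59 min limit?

The ratio ordering already packs tightly: lamb kofta + bahn mi + gyoza plate, 55 min, 576.

576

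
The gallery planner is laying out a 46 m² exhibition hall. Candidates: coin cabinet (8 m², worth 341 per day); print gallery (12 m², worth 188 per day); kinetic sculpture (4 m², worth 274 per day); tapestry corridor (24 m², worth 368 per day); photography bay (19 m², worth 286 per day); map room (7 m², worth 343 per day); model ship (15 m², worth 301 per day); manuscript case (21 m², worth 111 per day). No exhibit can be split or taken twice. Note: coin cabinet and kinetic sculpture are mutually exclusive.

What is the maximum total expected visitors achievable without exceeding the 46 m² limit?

1204

Ranking by ratio (expected visitors/m²): kinetic sculpture 68.50, map room 49.00, coin cabinet 42.62.
Taking kinetic sculpture + photography bay + map room + model ship: 45 m² used, 1204 in expected visitors.
Next best is coin cabinet + print gallery + map room + model ship at 1173 (42 m²) — short by 31.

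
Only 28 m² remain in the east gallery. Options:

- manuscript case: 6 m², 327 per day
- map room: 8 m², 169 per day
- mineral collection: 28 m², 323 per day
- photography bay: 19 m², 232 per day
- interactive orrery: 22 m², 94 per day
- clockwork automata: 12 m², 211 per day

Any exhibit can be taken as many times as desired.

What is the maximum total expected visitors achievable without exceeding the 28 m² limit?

By expected visitors per m²: manuscript case 54.50, map room 21.12, clockwork automata 17.58, photography bay 12.21 lead.
Best packing: 4×manuscript case — 24 m², 1308 total.
Every other selection either busts 28 m² or fails to beat 1308.

1308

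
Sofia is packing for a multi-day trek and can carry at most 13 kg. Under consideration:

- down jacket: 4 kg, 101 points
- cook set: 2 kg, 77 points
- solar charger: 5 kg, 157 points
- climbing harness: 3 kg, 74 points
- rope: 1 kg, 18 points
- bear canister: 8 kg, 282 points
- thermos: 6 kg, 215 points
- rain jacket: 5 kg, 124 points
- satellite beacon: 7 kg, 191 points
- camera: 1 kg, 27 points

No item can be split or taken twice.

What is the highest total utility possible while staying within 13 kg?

449

Best packing: cook set + solar charger + thermos — 13 kg, 449 total.
Next best is solar charger + bear canister at 439 (13 kg) — short by 10.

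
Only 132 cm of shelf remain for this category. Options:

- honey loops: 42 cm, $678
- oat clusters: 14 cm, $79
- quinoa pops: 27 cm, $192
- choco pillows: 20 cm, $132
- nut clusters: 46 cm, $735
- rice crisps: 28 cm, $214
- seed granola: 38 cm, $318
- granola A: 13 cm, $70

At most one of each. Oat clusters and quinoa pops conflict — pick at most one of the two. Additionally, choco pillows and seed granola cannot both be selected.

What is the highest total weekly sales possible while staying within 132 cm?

Taking honey loops + nut clusters + seed granola: 126 cm used, 1731 in weekly sales.
The closest alternative, honey loops + oat clusters + nut clusters + rice crisps, reaches only 1706.

1731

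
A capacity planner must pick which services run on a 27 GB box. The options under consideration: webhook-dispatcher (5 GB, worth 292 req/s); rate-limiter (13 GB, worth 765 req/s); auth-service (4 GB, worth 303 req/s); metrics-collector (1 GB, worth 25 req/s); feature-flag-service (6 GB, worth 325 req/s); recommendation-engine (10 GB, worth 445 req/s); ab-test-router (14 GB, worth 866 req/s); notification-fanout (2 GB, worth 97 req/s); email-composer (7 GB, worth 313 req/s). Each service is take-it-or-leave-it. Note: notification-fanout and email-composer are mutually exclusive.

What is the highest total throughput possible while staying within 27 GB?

1631

Filling by ratio: webhook-dispatcher + auth-service + metrics-collector + ab-test-router + notification-fanout for 1583, with 1 GB left unused.
Reworking the packing: rate-limiter + ab-test-router uses 27 GB and improves the total to 1631.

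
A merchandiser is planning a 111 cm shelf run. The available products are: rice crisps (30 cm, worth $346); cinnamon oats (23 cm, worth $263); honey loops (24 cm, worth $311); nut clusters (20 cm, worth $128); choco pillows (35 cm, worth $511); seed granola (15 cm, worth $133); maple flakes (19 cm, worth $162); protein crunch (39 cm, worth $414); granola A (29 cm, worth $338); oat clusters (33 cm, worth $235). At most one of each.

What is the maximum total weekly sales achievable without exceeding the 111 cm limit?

Density check — choco pillows 14.60, honey loops 12.96, granola A 11.66, rice crisps 11.53 are the best per cm.
Best packing: cinnamon oats + honey loops + choco pillows + granola A — 111 cm, 1423 total.
Runner-up rice crisps + honey loops + choco pillows + maple flakes tops out at 1330.

1423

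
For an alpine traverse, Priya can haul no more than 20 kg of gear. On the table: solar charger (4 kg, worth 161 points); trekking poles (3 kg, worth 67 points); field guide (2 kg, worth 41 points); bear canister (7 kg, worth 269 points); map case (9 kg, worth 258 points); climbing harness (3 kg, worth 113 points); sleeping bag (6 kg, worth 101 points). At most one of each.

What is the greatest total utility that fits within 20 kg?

688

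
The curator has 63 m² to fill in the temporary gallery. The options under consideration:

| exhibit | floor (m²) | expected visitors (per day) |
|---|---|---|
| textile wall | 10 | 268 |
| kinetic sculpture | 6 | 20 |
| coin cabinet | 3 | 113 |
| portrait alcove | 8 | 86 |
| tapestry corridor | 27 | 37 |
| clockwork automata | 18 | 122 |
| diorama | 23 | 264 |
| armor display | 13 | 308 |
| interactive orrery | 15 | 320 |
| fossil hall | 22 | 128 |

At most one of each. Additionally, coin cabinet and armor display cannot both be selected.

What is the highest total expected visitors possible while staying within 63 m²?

Density check — coin cabinet 37.67, textile wall 26.80, armor display 23.69, interactive orrery 21.33 are the best per m².
Best packing: textile wall + diorama + armor display + interactive orrery — 61 m², 1160 total.
Next best is textile wall + coin cabinet + portrait alcove + diorama + interactive orrery at 1051 (59 m²) — short by 109.

1160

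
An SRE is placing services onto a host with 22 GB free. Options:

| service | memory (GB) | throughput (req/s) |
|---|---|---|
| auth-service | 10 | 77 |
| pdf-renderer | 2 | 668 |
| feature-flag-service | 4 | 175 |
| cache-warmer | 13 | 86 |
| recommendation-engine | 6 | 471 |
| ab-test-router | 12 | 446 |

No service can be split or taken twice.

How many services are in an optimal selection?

3

Optimal total is 1585.
pdf-renderer + recommendation-engine + ab-test-router hits 1585 at 20 GB.
Any selection reaching 1585 contains exactly 3 services.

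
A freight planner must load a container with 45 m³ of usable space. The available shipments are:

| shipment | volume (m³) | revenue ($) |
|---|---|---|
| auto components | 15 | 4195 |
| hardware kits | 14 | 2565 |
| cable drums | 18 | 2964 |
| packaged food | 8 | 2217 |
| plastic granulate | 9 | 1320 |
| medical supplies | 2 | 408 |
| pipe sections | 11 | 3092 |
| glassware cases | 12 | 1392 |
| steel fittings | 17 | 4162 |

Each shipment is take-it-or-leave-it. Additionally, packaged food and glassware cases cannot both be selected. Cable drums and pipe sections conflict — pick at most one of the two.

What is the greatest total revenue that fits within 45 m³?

Ranking by ratio (revenue/m³): pipe sections 281.09, auto components 279.67, packaged food 277.12, steel fittings 244.82.
Greedy by ratio would take auto components + packaged food + plastic granulate + medical supplies + pipe sections: 45 m³ used, total 11232.
Replace packaged food and plastic granulate with steel fittings: the trade gains 625 net, giving 11857 at 45 m³.
That's the maximum — no feasible swap from here does better than 11857.

11857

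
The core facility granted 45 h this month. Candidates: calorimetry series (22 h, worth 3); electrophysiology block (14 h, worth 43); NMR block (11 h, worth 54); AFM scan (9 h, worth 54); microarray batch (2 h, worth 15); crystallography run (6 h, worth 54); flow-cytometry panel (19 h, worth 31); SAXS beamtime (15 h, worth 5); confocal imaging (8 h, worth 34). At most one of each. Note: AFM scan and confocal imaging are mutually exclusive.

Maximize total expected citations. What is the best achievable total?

220

Electrophysiology block + NMR block + AFM scan + microarray batch + crystallography run uses 42 of the 45 h and totals 220.
The closest alternative, electrophysiology block + NMR block + AFM scan + crystallography run, reaches only 205.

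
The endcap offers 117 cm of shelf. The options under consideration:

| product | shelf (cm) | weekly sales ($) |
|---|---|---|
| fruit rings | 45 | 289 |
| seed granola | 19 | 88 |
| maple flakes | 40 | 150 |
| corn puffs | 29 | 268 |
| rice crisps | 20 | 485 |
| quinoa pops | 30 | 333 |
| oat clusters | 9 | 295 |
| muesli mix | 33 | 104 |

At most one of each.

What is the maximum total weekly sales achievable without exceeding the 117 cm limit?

Ranking by ratio (weekly sales/cm): oat clusters 32.78, rice crisps 24.25, quinoa pops 11.10.
Best packing: seed granola + corn puffs + rice crisps + quinoa pops + oat clusters — 107 cm, 1469 total.
That's the maximum — no swap from here does better than 1469.

1469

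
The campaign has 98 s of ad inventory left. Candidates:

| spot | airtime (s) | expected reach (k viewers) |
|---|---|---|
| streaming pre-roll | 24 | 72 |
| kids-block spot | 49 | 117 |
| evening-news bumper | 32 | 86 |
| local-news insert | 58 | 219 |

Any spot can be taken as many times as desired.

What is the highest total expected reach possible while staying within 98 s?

305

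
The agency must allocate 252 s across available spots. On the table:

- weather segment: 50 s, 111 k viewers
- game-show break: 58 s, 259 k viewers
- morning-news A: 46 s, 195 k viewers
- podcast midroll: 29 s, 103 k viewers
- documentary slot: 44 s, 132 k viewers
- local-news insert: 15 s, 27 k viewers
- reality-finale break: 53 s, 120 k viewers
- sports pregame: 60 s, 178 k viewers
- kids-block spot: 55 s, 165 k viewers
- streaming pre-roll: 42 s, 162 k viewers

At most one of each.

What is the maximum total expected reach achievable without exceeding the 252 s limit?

A density-first pass picks game-show break + morning-news A + podcast midroll + documentary slot + local-news insert + streaming pre-roll — 878 at 234 s.
Replace podcast midroll and local-news insert with sports pregame: the trade gains 48 net, giving 926 at 250 s.

926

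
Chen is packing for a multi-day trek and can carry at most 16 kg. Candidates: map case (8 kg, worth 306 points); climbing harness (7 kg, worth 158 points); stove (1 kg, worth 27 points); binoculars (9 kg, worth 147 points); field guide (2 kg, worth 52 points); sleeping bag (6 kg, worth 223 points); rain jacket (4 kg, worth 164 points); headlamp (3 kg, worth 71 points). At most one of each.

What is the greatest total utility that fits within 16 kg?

581

A density-first pass picks map case + stove + field guide + rain jacket — 549 at 15 kg.
The 5 kg tied up in stove and rain jacket is better spent on sleeping bag — total rises to 581 (16 kg).
No other feasible combination exceeds 581.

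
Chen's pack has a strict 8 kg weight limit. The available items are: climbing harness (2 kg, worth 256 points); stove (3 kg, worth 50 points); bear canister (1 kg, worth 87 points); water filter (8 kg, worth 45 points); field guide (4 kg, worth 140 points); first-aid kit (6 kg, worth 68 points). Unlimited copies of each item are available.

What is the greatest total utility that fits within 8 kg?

Taking 4×climbing harness: 8 kg used, 1024 in utility.
No other feasible combination exceeds 1024.

1024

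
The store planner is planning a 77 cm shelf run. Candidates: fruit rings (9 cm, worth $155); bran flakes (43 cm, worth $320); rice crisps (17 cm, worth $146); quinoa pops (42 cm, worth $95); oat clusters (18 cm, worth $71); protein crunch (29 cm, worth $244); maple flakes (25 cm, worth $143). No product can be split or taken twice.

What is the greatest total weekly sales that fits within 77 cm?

621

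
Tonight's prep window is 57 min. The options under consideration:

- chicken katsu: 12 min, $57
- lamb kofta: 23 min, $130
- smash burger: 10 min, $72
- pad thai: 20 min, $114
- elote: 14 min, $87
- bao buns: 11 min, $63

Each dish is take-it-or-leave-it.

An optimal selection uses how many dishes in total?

Best achievable profit is 336.
For example smash burger + pad thai + elote + bao buns achieves it, using 55 min.
Every optimal selection uses 4 dishes.

4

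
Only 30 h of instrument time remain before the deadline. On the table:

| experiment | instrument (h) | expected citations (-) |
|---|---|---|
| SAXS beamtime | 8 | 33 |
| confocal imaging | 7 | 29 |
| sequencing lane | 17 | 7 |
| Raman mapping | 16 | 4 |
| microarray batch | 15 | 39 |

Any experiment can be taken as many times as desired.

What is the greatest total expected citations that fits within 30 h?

The ratio heuristic lands on 4×confocal imaging (116) but leaves 2 h idle.
Replace 2×confocal imaging with 2×SAXS beamtime: the trade gains 8 net, giving 124 at 30 h.
Every other selection either busts 30 h or fails to beat 124.

124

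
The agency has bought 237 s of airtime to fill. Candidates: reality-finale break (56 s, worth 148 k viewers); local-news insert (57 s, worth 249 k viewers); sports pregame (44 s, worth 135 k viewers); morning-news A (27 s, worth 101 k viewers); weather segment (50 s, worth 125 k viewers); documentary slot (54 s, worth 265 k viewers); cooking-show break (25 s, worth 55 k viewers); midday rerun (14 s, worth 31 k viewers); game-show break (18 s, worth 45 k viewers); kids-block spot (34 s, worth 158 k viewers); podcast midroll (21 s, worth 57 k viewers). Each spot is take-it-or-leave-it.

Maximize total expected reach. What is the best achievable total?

965

By expected reach per s: documentary slot 4.91, kids-block spot 4.65, local-news insert 4.37 lead.
Best packing: local-news insert + sports pregame + morning-news A + documentary slot + kids-block spot + podcast midroll — 237 s, 965 total.
No other feasible combination exceeds 965.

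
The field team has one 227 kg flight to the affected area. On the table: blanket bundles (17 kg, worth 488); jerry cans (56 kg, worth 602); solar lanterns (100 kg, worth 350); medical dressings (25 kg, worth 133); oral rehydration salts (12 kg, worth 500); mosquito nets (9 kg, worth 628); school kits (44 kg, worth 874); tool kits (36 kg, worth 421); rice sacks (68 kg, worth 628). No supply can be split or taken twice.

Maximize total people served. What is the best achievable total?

Taking the top-ratio supplies first gives blanket bundles + jerry cans + medical dressings + oral rehydration salts + mosquito nets + school kits + tool kits for 3646 (199 kg).
Dropping medical dressings and tool kits frees 61 kg; slotting in rice sacks (68 kg) lifts the total to 3720 at 206 kg.
Runner-up blanket bundles + medical dressings + oral rehydration salts + mosquito nets + school kits + tool kits + rice sacks tops out at 3672.

3720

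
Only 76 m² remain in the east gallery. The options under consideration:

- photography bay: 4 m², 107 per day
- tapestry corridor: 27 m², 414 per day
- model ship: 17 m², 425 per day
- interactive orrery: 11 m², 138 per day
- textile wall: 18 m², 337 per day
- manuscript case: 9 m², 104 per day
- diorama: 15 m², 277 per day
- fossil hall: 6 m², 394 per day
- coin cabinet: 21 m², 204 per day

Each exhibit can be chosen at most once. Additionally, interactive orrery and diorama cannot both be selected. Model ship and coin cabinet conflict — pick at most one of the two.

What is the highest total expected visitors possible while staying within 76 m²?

1677

Photography bay + tapestry corridor + model ship + textile wall + fossil hall uses 72 of the 76 m² and totals 1677.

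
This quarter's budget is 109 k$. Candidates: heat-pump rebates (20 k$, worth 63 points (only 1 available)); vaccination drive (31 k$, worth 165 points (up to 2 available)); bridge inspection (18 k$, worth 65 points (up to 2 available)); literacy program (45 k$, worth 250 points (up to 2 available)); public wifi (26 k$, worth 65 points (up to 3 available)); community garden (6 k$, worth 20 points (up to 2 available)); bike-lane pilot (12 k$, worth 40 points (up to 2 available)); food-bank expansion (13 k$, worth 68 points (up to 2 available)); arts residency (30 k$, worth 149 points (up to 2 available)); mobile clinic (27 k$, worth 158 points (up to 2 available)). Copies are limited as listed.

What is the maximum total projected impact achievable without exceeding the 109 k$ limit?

593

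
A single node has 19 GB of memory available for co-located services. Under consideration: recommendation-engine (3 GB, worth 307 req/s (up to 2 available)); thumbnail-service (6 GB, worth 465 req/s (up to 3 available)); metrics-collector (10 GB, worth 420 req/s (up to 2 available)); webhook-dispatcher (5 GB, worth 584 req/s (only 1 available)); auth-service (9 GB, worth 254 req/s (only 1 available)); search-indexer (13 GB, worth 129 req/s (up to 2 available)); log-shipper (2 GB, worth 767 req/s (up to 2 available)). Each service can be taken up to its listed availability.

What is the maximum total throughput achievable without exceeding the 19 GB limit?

2890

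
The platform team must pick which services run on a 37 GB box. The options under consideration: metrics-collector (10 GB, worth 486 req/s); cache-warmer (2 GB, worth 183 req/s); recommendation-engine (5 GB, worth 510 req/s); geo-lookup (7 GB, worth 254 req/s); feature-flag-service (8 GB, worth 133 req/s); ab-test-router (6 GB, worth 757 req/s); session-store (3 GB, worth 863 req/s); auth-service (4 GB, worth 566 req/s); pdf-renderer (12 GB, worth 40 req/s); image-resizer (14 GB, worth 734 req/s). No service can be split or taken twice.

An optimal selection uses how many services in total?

Optimal total is 3619.
metrics-collector + cache-warmer + recommendation-engine + geo-lookup + ab-test-router + session-store + auth-service hits 3619 at 37 GB.
Every optimal selection uses 7 services.

7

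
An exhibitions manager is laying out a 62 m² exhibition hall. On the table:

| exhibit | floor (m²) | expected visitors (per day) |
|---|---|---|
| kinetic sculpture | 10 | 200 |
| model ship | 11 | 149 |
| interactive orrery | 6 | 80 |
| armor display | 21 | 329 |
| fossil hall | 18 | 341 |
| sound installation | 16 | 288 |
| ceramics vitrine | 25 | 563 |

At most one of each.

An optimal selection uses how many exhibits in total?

4

Best achievable expected visitors is 1200.
For example kinetic sculpture + model ship + sound installation + ceramics vitrine achieves it, using 62 m².
Every optimal selection uses 4 exhibits.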